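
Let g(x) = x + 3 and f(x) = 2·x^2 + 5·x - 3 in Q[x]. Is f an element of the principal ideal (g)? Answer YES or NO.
In Q[x] the ideal (g) consists of all multiples of g, so f ∈ (g) iff g | f, i.e. iff the remainder of f on division by g is 0. Divide f by g (g is monic, so eliminate the leading term of the running remainder at each step):
  leading term 2·x^2: subtract (2·x)·g(x) = 2·x^2 + 6·x, leaving -x - 3
  leading term -x: subtract (-1)·g(x) = -x - 3, leaving 0
The remainder is 0, so f(x) = g(x) · h(x) with h(x) = 2·x - 1. Hence g | f, i.e. f ∈ (g).

Final answer: YES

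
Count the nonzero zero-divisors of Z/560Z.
In Z/560Z each nonzero element is either a unit (gcd with 560 is 1) or a zero-divisor (gcd > 1). The number of units is φ(560): factorise 560 = 2^4 · 5 · 7, so φ(560) = (2^4 − 2^3) · (5 − 1) · (7 − 1) = 8 · 4 · 6 = 192. The nonzero elements number 560 − 1 = 559. Hence the nonzero zero-divisors number 559 − 192 = 367.

Final answer: Z/560Z has 367 nonzero zero-divisors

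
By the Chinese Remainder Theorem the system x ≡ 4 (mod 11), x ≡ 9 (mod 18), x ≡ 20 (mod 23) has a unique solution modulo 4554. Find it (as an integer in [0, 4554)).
x ≡ 3447 (mod 4554); the representative in [0, 4554) is 3447

The moduli 11, 18, 23 are pairwise coprime, so by the CRT there is a unique solution mod 11·18·23 = 4554.
Solve by successive substitution. Start with x ≡ 4 (mod 11).
  Combine with x ≡ 9 (mod 18): write x = 4 + 11·t and require 4 + 11·t ≡ 9 (mod 18), i.e. 11·t ≡ 9 − 4 ≡ 5 (mod 18). Since 11^(−1) ≡ 5 (mod 18), t ≡ 5·5 ≡ 7 (mod 18). So x ≡ 4 + 11·7 = 81 (mod 198).
  Combine with x ≡ 20 (mod 23): write x = 81 + 198·t and require 81 + 198·t ≡ 20 (mod 23), i.e. 198·t ≡ 20 − 81 ≡ 8 (mod 23). Since 198^(−1) ≡ 5 (mod 23) (198 ≡ 14 (mod 23)), t ≡ 5·8 ≡ 17 (mod 23). So x ≡ 81 + 198·17 = 3447 (mod 4554).
Unique solution in [0, 4554): x = 3447.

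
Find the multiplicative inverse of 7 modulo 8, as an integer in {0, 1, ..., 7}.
Apply the extended Euclidean algorithm to (8, 7), tracking rows (r, s, t) with s·8 + t·7 = r. Each division r_prev = q·r_cur + r_new produces the new row as (previous row) − q·(current row):
  row A: (8, 1, 0)   [1·8 + 0·7 = 8]
  row B: (7, 0, 1)   [0·8 + 1·7 = 7]
  8 = 1·7 + 1   → row C = row A − 1·row B = (1, 1, −1)   [check: 1·8 − 1·7 = 1]
  7 = 7·1 + 0   → remainder 0, stop. gcd = 1 (last nonzero row C).
The gcd is 1, so 7 is invertible mod 8. The last nonzero row gives 1·8 − 1·7 = 1, so t = −1. So 7^(−1) ≡ −1 ≡ 7 (mod 8). Verify: 7 · 7 = 49 ≡ 1 (mod 8). ✓

Final answer: 7^(−1) ≡ 7 (mod 8)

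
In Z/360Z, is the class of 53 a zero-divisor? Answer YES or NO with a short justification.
gcd(53, 360) = 1, so 53 is a unit in Z/360Z (it has a multiplicative inverse). A unit cannot be a zero-divisor: if 53·b ≡ 0 then multiplying both sides by 53^(−1) gives b ≡ 0. So 53 is not a zero-divisor.

Final answer: NO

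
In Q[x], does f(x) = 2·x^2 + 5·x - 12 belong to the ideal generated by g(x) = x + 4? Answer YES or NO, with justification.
In Q[x] the ideal (g) consists of all multiples of g, so f ∈ (g) iff g | f, i.e. iff the remainder of f on division by g is 0. Divide f by g (g is monic, so eliminate the leading term of the running remainder at each step):
  leading term 2·x^2: subtract (2·x)·g(x) = 2·x^2 + 8·x, leaving -3·x - 12
  leading term -3·x: subtract (-3)·g(x) = -3·x - 12, leaving 0
The remainder is 0, so f(x) = g(x) · h(x) with h(x) = 2·x - 3. Hence g | f, i.e. f ∈ (g).

Final answer: YES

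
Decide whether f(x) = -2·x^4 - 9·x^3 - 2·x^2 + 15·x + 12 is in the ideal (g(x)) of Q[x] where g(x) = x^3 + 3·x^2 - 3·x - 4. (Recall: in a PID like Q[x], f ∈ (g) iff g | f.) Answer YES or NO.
NO

In Q[x] the ideal (g) consists of all multiples of g, so f ∈ (g) iff g | f, i.e. iff the remainder of f on division by g is 0. Divide f by g (g is monic, so eliminate the leading term of the running remainder at each step):
  leading term -2·x^4: subtract (-2·x)·g(x) = -2·x^4 - 6·x^3 + 6·x^2 + 8·x, leaving -3·x^3 - 8·x^2 + 7·x + 12
  leading term -3·x^3: subtract (-3)·g(x) = -3·x^3 - 9·x^2 + 9·x + 12, leaving x^2 - 2·x
The remainder r(x) = x^2 - 2·x ≠ 0 (and deg r < deg g), so g ∤ f, i.e. f ∉ (g).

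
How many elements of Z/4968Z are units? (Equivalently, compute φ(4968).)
An element a ∈ Z/4968Z is a unit iff gcd(a, 4968) = 1, so the number of units is φ(4968). φ is multiplicative, with φ(p^e) = p^e − p^(e−1). Factorise 4968 = 2^3 · 3^3 · 23. Then
  φ(4968) = (2^3 − 2^2) · (3^3 − 3^2) · (23 − 1) = 4 · 18 · 22 = 1584.

Final answer: Z/4968Z has φ(4968) = 1584 units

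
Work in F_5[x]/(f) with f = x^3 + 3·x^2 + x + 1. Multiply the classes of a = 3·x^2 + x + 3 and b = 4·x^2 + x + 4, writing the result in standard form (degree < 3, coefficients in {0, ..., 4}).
a · b ≡ 4·x + 1 (mod f(x))

Multiply as integer polynomials: a · b = 12·x^4 + 7·x^3 + 25·x^2 + 7·x + 12. Reducing coefficients mod 5: a · b ≡ 2·x^4 + 2·x^3 + 2·x + 2. Now divide by f(x) = x^3 + 3·x^2 + x + 1 in F_5[x], eliminating the leading term at each step:
  leading term 2·x^4: subtract (2·x)·f(x) = 2·x^4 + x^3 + 2·x^2 + 2·x, leaving x^3 + 3·x^2 + 2 (coefficients mod 5)
  leading term x^3: subtract (1)·f(x) = x^3 + 3·x^2 + x + 1, leaving 4·x + 1 (coefficients mod 5)
The degree is now < 3, so this is the remainder. Hence a · b ≡ 4·x + 1 in F_5[x]/(f).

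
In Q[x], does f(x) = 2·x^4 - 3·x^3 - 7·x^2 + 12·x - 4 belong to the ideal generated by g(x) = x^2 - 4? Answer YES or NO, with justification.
YES

In Q[x] the ideal (g) consists of all multiples of g, so f ∈ (g) iff g | f, i.e. iff the remainder of f on division by g is 0. Divide f by g (g is monic, so eliminate the leading term of the running remainder at each step):
  leading term 2·x^4: subtract (2·x^2)·g(x) = 2·x^4 - 8·x^2, leaving -3·x^3 + x^2 + 12·x - 4
  leading term -3·x^3: subtract (-3·x)·g(x) = -3·x^3 + 12·x, leaving x^2 - 4
  leading term x^2: subtract (1)·g(x) = x^2 - 4, leaving 0
The remainder is 0, so f(x) = g(x) · h(x) with h(x) = 2·x^2 - 3·x + 1. Hence g | f, i.e. f ∈ (g).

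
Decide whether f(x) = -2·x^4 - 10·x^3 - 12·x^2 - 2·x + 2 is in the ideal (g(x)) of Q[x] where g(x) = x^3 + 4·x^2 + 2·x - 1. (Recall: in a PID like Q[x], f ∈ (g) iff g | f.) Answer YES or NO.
YES

In Q[x] the ideal (g) consists of all multiples of g, so f ∈ (g) iff g | f, i.e. iff the remainder of f on division by g is 0. Divide f by g (g is monic, so eliminate the leading term of the running remainder at each step):
  leading term -2·x^4: subtract (-2·x)·g(x) = -2·x^4 - 8·x^3 - 4·x^2 + 2·x, leaving -2·x^3 - 8·x^2 - 4·x + 2
  leading term -2·x^3: subtract (-2)·g(x) = -2·x^3 - 8·x^2 - 4·x + 2, leaving 0
The remainder is 0, so f(x) = g(x) · h(x) with h(x) = -2·x - 2. Hence g | f, i.e. f ∈ (g).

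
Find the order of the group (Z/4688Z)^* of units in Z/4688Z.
|(Z/4688Z)^*| = 2336

(Z/4688Z)^* consists of the classes a with gcd(a, 4688) = 1, so its order is φ(4688). φ is multiplicative, with φ(p^e) = p^e − p^(e−1). Factorise 4688 = 2^4 · 293. Then
  φ(4688) = (2^4 − 2^3) · (293 − 1) = 8 · 292 = 2336.
Thus |(Z/4688Z)^*| = 2336.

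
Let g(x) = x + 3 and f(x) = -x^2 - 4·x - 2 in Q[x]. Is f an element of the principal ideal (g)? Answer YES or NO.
NO

In Q[x] the ideal (g) consists of all multiples of g, so f ∈ (g) iff g | f, i.e. iff the remainder of f on division by g is 0. Divide f by g (g is monic, so eliminate the leading term of the running remainder at each step):
  leading term -x^2: subtract (-x)·g(x) = -x^2 - 3·x, leaving -x - 2
  leading term -x: subtract (-1)·g(x) = -x - 3, leaving 1
The remainder r(x) = 1 ≠ 0 (and deg r < deg g), so g ∤ f, i.e. f ∉ (g).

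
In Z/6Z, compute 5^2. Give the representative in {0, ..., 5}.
1

Use repeated squaring. Binary(2) = 10. Walk through the bits of the exponent 2 left-to-right: at each bit after the leading one, square the running value, then multiply by 5 if the bit is 1 (always reducing mod 6):
  bit 1 = 1 (leading): start with 5.
  bit 2 = 0: square 5^2 = 25 ≡ 1 (mod 6).
Final value: 5^2 ≡ 1 (mod 6).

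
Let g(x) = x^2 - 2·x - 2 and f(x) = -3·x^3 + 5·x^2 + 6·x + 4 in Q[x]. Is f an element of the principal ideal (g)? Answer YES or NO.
In Q[x] the ideal (g) consists of all multiples of g, so f ∈ (g) iff g | f, i.e. iff the remainder of f on division by g is 0. Divide f by g (g is monic, so eliminate the leading term of the running remainder at each step):
  leading term -3·x^3: subtract (-3·x)·g(x) = -3·x^3 + 6·x^2 + 6·x, leaving 4 - x^2
  leading term -x^2: subtract (-1)·g(x) = -x^2 + 2·x + 2, leaving 2 - 2·x
The remainder r(x) = 2 - 2·x ≠ 0 (and deg r < deg g), so g ∤ f, i.e. f ∉ (g).

Final answer: NO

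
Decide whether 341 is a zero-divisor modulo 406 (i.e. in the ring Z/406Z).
NO

gcd(341, 406) = 1, so 341 is a unit in Z/406Z (it has a multiplicative inverse). A unit cannot be a zero-divisor: if 341·b ≡ 0 then multiplying both sides by 341^(−1) gives b ≡ 0. So 341 is not a zero-divisor.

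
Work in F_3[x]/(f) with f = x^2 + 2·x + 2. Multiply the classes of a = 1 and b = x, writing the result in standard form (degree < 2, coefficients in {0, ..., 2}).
a · b ≡ x (mod f(x))

Multiply as integer polynomials: a · b = x. Reducing coefficients mod 3: a · b ≡ x. This already has degree < 2, so no reduction by f is needed. Hence a · b ≡ x in F_3[x]/(f).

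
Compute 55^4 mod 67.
33

Use repeated squaring. Binary(4) = 100. Walk through the bits of the exponent 4 left-to-right: at each bit after the leading one, square the running value, then multiply by 55 if the bit is 1 (always reducing mod 67):
  bit 1 = 1 (leading): start with 55.
  bit 2 = 0: square 55^2 = 3025 ≡ 10 (mod 67).
  bit 3 = 0: square 10^2 = 100 ≡ 33 (mod 67).
Final value: 55^4 ≡ 33 (mod 67).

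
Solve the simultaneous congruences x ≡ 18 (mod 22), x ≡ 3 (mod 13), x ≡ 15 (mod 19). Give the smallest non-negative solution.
x ≡ 4176 (mod 5434); the representative in [0, 5434) is 4176

The moduli 22, 13, 19 are pairwise coprime, so by the CRT there is a unique solution mod 22·13·19 = 5434.
Solve by successive substitution. Start with x ≡ 18 (mod 22).
  Combine with x ≡ 3 (mod 13): write x = 18 + 22·t and require 18 + 22·t ≡ 3 (mod 13), i.e. 22·t ≡ 3 − 18 ≡ 11 (mod 13). Since 22^(−1) ≡ 3 (mod 13) (22 ≡ 9 (mod 13)), t ≡ 3·11 ≡ 7 (mod 13). So x ≡ 18 + 22·7 = 172 (mod 286).
  Combine with x ≡ 15 (mod 19): write x = 172 + 286·t and require 172 + 286·t ≡ 15 (mod 19), i.e. 286·t ≡ 15 − 172 ≡ 14 (mod 19). Since 286^(−1) ≡ 1 (mod 19) (286 ≡ 1 (mod 19)), t ≡ 1·14 ≡ 14 (mod 19). So x ≡ 172 + 286·14 = 4176 (mod 5434).
Unique solution in [0, 5434): x = 4176.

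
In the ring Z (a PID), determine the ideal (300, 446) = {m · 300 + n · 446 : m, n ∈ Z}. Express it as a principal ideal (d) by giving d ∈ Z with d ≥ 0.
In the PID Z, (a, b) is generated by gcd(a, b). Compute gcd(446, 300) with the extended Euclidean algorithm, tracking rows (r, s, t) with s·446 + t·300 = r:
  row A: (446, 1, 0)   [1·446 + 0·300 = 446]
  row B: (300, 0, 1)   [0·446 + 1·300 = 300]
  446 = 1·300 + 146   → row C = row A − 1·row B = (146, 1, −1)   [check: 1·446 − 1·300 = 146]
  300 = 2·146 + 8   → row D = row B − 2·row C = (8, −2, 3)   [check: −2·446 + 3·300 = 8]
  146 = 18·8 + 2   → row E = row C − 18·row D = (2, 37, −55)   [check: 37·446 − 55·300 = 2]
  8 = 4·2 + 0   → remainder 0, stop. gcd = 2 (last nonzero row E).
So gcd(300, 446) = 2, with Bézout identity 37·446 − 55·300 = 2. Containment (⊇): the Bézout identity exhibits 2 as an element of (300, 446), giving (2) ⊆ (300, 446). Containment (⊆): since 2 | 300 and 2 | 446 (300 = 2·150, 446 = 2·223), every Z-linear combination of 300 and 446 is divisible by 2, so (300, 446) ⊆ (2). Therefore (300, 446) = (2), d = 2.

Final answer: (300, 446) = (2); d = 2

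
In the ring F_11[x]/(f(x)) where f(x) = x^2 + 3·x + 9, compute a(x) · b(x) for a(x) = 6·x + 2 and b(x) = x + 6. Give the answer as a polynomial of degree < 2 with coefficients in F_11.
a · b ≡ 9·x + 2 (mod f(x))

Multiply as integer polynomials: a · b = 6·x^2 + 38·x + 12. Reducing coefficients mod 11: a · b ≡ 6·x^2 + 5·x + 1. Now divide by f(x) = x^2 + 3·x + 9 in F_11[x], eliminating the leading term at each step:
  leading term 6·x^2: subtract (6)·f(x) = 6·x^2 + 7·x + 10, leaving 9·x + 2 (coefficients mod 11)
The degree is now < 2, so this is the remainder. Hence a · b ≡ 9·x + 2 in F_11[x]/(f).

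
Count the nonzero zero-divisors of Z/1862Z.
In Z/1862Z each nonzero element is either a unit (gcd with 1862 is 1) or a zero-divisor (gcd > 1). The number of units is φ(1862): factorise 1862 = 2 · 7^2 · 19, so φ(1862) = (2 − 1) · (7^2 − 7^1) · (19 − 1) = 1 · 42 · 18 = 756. The nonzero elements number 1862 − 1 = 1861. Hence the nonzero zero-divisors number 1861 − 756 = 1105.

Final answer: Z/1862Z has 1105 nonzero zero-divisors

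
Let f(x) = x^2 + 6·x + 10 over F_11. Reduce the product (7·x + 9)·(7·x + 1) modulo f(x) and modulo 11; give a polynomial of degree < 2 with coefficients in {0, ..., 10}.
Multiply as integer polynomials: a · b = 49·x^2 + 70·x + 9. Reducing coefficients mod 11: a · b ≡ 5·x^2 + 4·x + 9. Now divide by f(x) = x^2 + 6·x + 10 in F_11[x], eliminating the leading term at each step:
  leading term 5·x^2: subtract (5)·f(x) = 5·x^2 + 8·x + 6, leaving 7·x + 3 (coefficients mod 11)
The degree is now < 2, so this is the remainder. Hence a · b ≡ 7·x + 3 in F_11[x]/(f).

Final answer: a · b ≡ 7·x + 3 (mod f(x))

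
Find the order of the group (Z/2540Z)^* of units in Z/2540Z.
(Z/2540Z)^* consists of the classes a with gcd(a, 2540) = 1, so its order is φ(2540). φ is multiplicative, with φ(p^e) = p^e − p^(e−1). Factorise 2540 = 2^2 · 5 · 127. Then
  φ(2540) = (2^2 − 2^1) · (5 − 1) · (127 − 1) = 2 · 4 · 126 = 1008.
Thus |(Z/2540Z)^*| = 1008.

Final answer: |(Z/2540Z)^*| = 1008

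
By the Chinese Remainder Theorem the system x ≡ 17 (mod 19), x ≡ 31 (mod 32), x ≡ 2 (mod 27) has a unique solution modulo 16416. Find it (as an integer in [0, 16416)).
x ≡ 5375 (mod 16416); the representative in [0, 16416) is 5375

The moduli 19, 32, 27 are pairwise coprime, so by the CRT there is a unique solution mod 19·32·27 = 16416.
Solve by successive substitution. Start with x ≡ 17 (mod 19).
  Combine with x ≡ 31 (mod 32): write x = 17 + 19·t and require 17 + 19·t ≡ 31 (mod 32), i.e. 19·t ≡ 31 − 17 ≡ 14 (mod 32). Since 19^(−1) ≡ 27 (mod 32), t ≡ 27·14 ≡ 26 (mod 32). So x ≡ 17 + 19·26 = 511 (mod 608).
  Combine with x ≡ 2 (mod 27): write x = 511 + 608·t and require 511 + 608·t ≡ 2 (mod 27), i.e. 608·t ≡ 2 − 511 ≡ 4 (mod 27). Since 608^(−1) ≡ 2 (mod 27) (608 ≡ 14 (mod 27)), t ≡ 2·4 ≡ 8 (mod 27). So x ≡ 511 + 608·8 = 5375 (mod 16416).
Unique solution in [0, 16416): x = 5375.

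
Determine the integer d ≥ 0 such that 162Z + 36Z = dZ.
(162, 36) = (18); d = 18

In the PID Z, (a, b) is generated by gcd(a, b). Compute gcd(162, 36) with the extended Euclidean algorithm, tracking rows (r, s, t) with s·162 + t·36 = r:
  row A: (162, 1, 0)   [1·162 + 0·36 = 162]
  row B: (36, 0, 1)   [0·162 + 1·36 = 36]
  162 = 4·36 + 18   → row C = row A − 4·row B = (18, 1, −4)   [check: 1·162 − 4·36 = 18]
  36 = 2·18 + 0   → remainder 0, stop. gcd = 18 (last nonzero row C).
So gcd(162, 36) = 18, with Bézout identity 1·162 − 4·36 = 18. Containment (⊇): the Bézout identity exhibits 18 as an element of (162, 36), giving (18) ⊆ (162, 36). Containment (⊆): since 18 | 162 and 18 | 36 (162 = 18·9, 36 = 18·2), every Z-linear combination of 162 and 36 is divisible by 18, so (162, 36) ⊆ (18). Therefore (162, 36) = (18), d = 18.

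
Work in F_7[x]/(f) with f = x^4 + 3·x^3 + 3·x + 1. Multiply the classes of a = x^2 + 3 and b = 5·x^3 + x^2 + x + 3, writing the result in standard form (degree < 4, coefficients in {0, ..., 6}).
Multiply as integer polynomials: a · b = 5·x^5 + x^4 + 16·x^3 + 6·x^2 + 3·x + 9. Reducing coefficients mod 7: a · b ≡ 5·x^5 + x^4 + 2·x^3 + 6·x^2 + 3·x + 2. Now divide by f(x) = x^4 + 3·x^3 + 3·x + 1 in F_7[x], eliminating the leading term at each step:
  leading term 5·x^5: subtract (5·x)·f(x) = 5·x^5 + x^4 + x^2 + 5·x, leaving 2·x^3 + 5·x^2 + 5·x + 2 (coefficients mod 7)
The degree is now < 4, so this is the remainder. Hence a · b ≡ 2·x^3 + 5·x^2 + 5·x + 2 in F_7[x]/(f).

Final answer: a · b ≡ 2·x^3 + 5·x^2 + 5·x + 2 (mod f(x))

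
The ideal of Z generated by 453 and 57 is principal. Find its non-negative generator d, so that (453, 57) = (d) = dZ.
In the PID Z, (a, b) is generated by gcd(a, b). Compute gcd(453, 57) with the extended Euclidean algorithm, tracking rows (r, s, t) with s·453 + t·57 = r:
  row A: (453, 1, 0)   [1·453 + 0·57 = 453]
  row B: (57, 0, 1)   [0·453 + 1·57 = 57]
  453 = 7·57 + 54   → row C = row A − 7·row B = (54, 1, −7)   [check: 1·453 − 7·57 = 54]
  57 = 1·54 + 3   → row D = row B − 1·row C = (3, −1, 8)   [check: −1·453 + 8·57 = 3]
  54 = 18·3 + 0   → remainder 0, stop. gcd = 3 (last nonzero row D).
So gcd(453, 57) = 3, with Bézout identity −1·453 + 8·57 = 3. Containment (⊇): the Bézout identity exhibits 3 as an element of (453, 57), giving (3) ⊆ (453, 57). Containment (⊆): since 3 | 453 and 3 | 57 (453 = 3·151, 57 = 3·19), every Z-linear combination of 453 and 57 is divisible by 3, so (453, 57) ⊆ (3). Therefore (453, 57) = (3), d = 3.

Final answer: (453, 57) = (3); d = 3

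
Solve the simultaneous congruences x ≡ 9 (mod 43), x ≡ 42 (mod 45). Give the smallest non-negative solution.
The moduli 43, 45 are pairwise coprime, so by the CRT there is a unique solution mod 43·45 = 1935.
Solve by successive substitution. Start with x ≡ 9 (mod 43).
  Combine with x ≡ 42 (mod 45): write x = 9 + 43·t and require 9 + 43·t ≡ 42 (mod 45), i.e. 43·t ≡ 42 − 9 ≡ 33 (mod 45). Since 43^(−1) ≡ 22 (mod 45), t ≡ 22·33 ≡ 6 (mod 45). So x ≡ 9 + 43·6 = 267 (mod 1935).
Unique solution in [0, 1935): x = 267.

Final answer: x ≡ 267 (mod 1935); the representative in [0, 1935) is 267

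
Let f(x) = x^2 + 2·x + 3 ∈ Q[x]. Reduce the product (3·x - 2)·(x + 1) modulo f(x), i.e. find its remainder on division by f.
First multiply in Q[x] without reducing: a · b = 3·x^2 + x - 2. Now divide by f(x) = x^2 + 2·x + 3, eliminating the leading term at each step:
  leading term 3·x^2: subtract (3)·f(x) = 3·x^2 + 6·x + 9, leaving -5·x - 11
The degree is now < 2, so this is the remainder. Hence a · b ≡ -5·x - 11 in Q[x]/(f).

Final answer: a · b ≡ -5·x - 11 (mod f(x))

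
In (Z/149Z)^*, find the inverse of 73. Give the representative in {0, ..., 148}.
Apply the extended Euclidean algorithm to (149, 73), tracking rows (r, s, t) with s·149 + t·73 = r. Each division r_prev = q·r_cur + r_new produces the new row as (previous row) − q·(current row):
  row A: (149, 1, 0)   [1·149 + 0·73 = 149]
  row B: (73, 0, 1)   [0·149 + 1·73 = 73]
  149 = 2·73 + 3   → row C = row A − 2·row B = (3, 1, −2)   [check: 1·149 − 2·73 = 3]
  73 = 24·3 + 1   → row D = row B − 24·row C = (1, −24, 49)   [check: −24·149 + 49·73 = 1]
  3 = 3·1 + 0   → remainder 0, stop. gcd = 1 (last nonzero row D).
The gcd is 1, so 73 is invertible mod 149. The last nonzero row gives −24·149 + 49·73 = 1, so t = 49. So 73^(−1) ≡ 49 (mod 149). Verify: 73 · 49 = 3577 ≡ 1 (mod 149). ✓

Final answer: 73^(−1) ≡ 49 (mod 149)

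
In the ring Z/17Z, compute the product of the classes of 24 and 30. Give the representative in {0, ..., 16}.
Reduce the factors first: 24 ≡ 7, 30 ≡ 13 (mod 17), so 24 · 30 ≡ 7 · 13 (mod 17). 7 · 13 = 91. Dividing by 17: 91 = 5·17 + 6. So (24 · 30) mod 17 = 6.

Final answer: 6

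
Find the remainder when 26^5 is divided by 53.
48

Use repeated squaring. Binary(5) = 101. Walk through the bits of the exponent 5 left-to-right: at each bit after the leading one, square the running value, then multiply by 26 if the bit is 1 (always reducing mod 53):
  bit 1 = 1 (leading): start with 26.
  bit 2 = 0: square 26^2 = 676 ≡ 40 (mod 53).
  bit 3 = 1: square 40^2 = 1600 ≡ 10; bit is 1, so multiply 10·26 = 260 ≡ 48 (mod 53).
Final value: 26^5 ≡ 48 (mod 53).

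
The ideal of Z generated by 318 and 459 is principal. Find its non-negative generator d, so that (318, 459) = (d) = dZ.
In the PID Z, (a, b) is generated by gcd(a, b). Compute gcd(459, 318) with the extended Euclidean algorithm, tracking rows (r, s, t) with s·459 + t·318 = r:
  row A: (459, 1, 0)   [1·459 + 0·318 = 459]
  row B: (318, 0, 1)   [0·459 + 1·318 = 318]
  459 = 1·318 + 141   → row C = row A − 1·row B = (141, 1, −1)   [check: 1·459 − 1·318 = 141]
  318 = 2·141 + 36   → row D = row B − 2·row C = (36, −2, 3)   [check: −2·459 + 3·318 = 36]
  141 = 3·36 + 33   → row E = row C − 3·row D = (33, 7, −10)   [check: 7·459 − 10·318 = 33]
  36 = 1·33 + 3   → row F = row D − 1·row E = (3, −9, 13)   [check: −9·459 + 13·318 = 3]
  33 = 11·3 + 0   → remainder 0, stop. gcd = 3 (last nonzero row F).
So gcd(318, 459) = 3, with Bézout identity −9·459 + 13·318 = 3. Containment (⊇): the Bézout identity exhibits 3 as an element of (318, 459), giving (3) ⊆ (318, 459). Containment (⊆): since 3 | 318 and 3 | 459 (318 = 3·106, 459 = 3·153), every Z-linear combination of 318 and 459 is divisible by 3, so (318, 459) ⊆ (3). Therefore (318, 459) = (3), d = 3.

Final answer: (318, 459) = (3); d = 3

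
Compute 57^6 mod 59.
Use repeated squaring. Binary(6) = 110. Walk through the bits of the exponent 6 left-to-right: at each bit after the leading one, square the running value, then multiply by 57 if the bit is 1 (always reducing mod 59):
  bit 1 = 1 (leading): start with 57.
  bit 2 = 1: square 57^2 = 3249 ≡ 4; bit is 1, so multiply 4·57 = 228 ≡ 51 (mod 59).
  bit 3 = 0: square 51^2 = 2601 ≡ 5 (mod 59).
Final value: 57^6 ≡ 5 (mod 59).

Final answer: 5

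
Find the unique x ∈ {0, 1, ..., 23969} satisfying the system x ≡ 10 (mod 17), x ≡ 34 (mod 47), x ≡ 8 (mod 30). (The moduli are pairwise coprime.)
x ≡ 22688 (mod 23970); the representative in [0, 23970) is 22688

The moduli 17, 47, 30 are pairwise coprime, so by the CRT there is a unique solution mod 17·47·30 = 23970.
Solve by successive substitution. Start with x ≡ 10 (mod 17).
  Combine with x ≡ 34 (mod 47): write x = 10 + 17·t and require 10 + 17·t ≡ 34 (mod 47), i.e. 17·t ≡ 34 − 10 ≡ 24 (mod 47). Since 17^(−1) ≡ 36 (mod 47), t ≡ 36·24 ≡ 18 (mod 47). So x ≡ 10 + 17·18 = 316 (mod 799).
  Combine with x ≡ 8 (mod 30): write x = 316 + 799·t and require 316 + 799·t ≡ 8 (mod 30), i.e. 799·t ≡ 8 − 316 ≡ 22 (mod 30). Since 799^(−1) ≡ 19 (mod 30) (799 ≡ 19 (mod 30)), t ≡ 19·22 ≡ 28 (mod 30). So x ≡ 316 + 799·28 = 22688 (mod 23970).
Unique solution in [0, 23970): x = 22688.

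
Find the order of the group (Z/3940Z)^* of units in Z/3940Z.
|(Z/3940Z)^*| = 1568

(Z/3940Z)^* consists of the classes a with gcd(a, 3940) = 1, so its order is φ(3940). φ is multiplicative, with φ(p^e) = p^e − p^(e−1). Factorise 3940 = 2^2 · 5 · 197. Then
  φ(3940) = (2^2 − 2^1) · (5 − 1) · (197 − 1) = 2 · 4 · 196 = 1568.
Thus |(Z/3940Z)^*| = 1568.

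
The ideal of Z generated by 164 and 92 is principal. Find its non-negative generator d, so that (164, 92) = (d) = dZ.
(164, 92) = (4); d = 4

In the PID Z, (a, b) is generated by gcd(a, b). Compute gcd(164, 92) with the extended Euclidean algorithm, tracking rows (r, s, t) with s·164 + t·92 = r:
  row A: (164, 1, 0)   [1·164 + 0·92 = 164]
  row B: (92, 0, 1)   [0·164 + 1·92 = 92]
  164 = 1·92 + 72   → row C = row A − 1·row B = (72, 1, −1)   [check: 1·164 − 1·92 = 72]
  92 = 1·72 + 20   → row D = row B − 1·row C = (20, −1, 2)   [check: −1·164 + 2·92 = 20]
  72 = 3·20 + 12   → row E = row C − 3·row D = (12, 4, −7)   [check: 4·164 − 7·92 = 12]
  20 = 1·12 + 8   → row F = row D − 1·row E = (8, −5, 9)   [check: −5·164 + 9·92 = 8]
  12 = 1·8 + 4   → row G = row E − 1·row F = (4, 9, −16)   [check: 9·164 − 16·92 = 4]
  8 = 2·4 + 0   → remainder 0, stop. gcd = 4 (last nonzero row G).
So gcd(164, 92) = 4, with Bézout identity 9·164 − 16·92 = 4. Containment (⊇): the Bézout identity exhibits 4 as an element of (164, 92), giving (4) ⊆ (164, 92). Containment (⊆): since 4 | 164 and 4 | 92 (164 = 4·41, 92 = 4·23), every Z-linear combination of 164 and 92 is divisible by 4, so (164, 92) ⊆ (4). Therefore (164, 92) = (4), d = 4.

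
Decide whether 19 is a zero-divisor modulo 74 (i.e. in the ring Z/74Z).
NO

gcd(19, 74) = 1, so 19 is a unit in Z/74Z (it has a multiplicative inverse). A unit cannot be a zero-divisor: if 19·b ≡ 0 then multiplying both sides by 19^(−1) gives b ≡ 0. So 19 is not a zero-divisor.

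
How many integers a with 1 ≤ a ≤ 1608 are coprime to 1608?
528

The number of a ∈ {1, ..., 1608} with gcd(a, 1608) = 1 is by definition Euler's totient φ(1608). φ is multiplicative, with φ(p^e) = p^e − p^(e−1). Factorise 1608 = 2^3 · 3 · 67. Then
  φ(1608) = (2^3 − 2^2) · (3 − 1) · (67 − 1) = 4 · 2 · 66 = 528.
So there are 528 such integers.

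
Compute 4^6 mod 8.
0

Use repeated squaring. Binary(6) = 110. Walk through the bits of the exponent 6 left-to-right: at each bit after the leading one, square the running value, then multiply by 4 if the bit is 1 (always reducing mod 8):
  bit 1 = 1 (leading): start with 4.
  bit 2 = 1: square 4^2 = 16 ≡ 0; bit is 1, so multiply 0·4 = 0 (mod 8).
  bit 3 = 0: square 0^2 = 0 (mod 8).
Final value: 4^6 ≡ 0 (mod 8).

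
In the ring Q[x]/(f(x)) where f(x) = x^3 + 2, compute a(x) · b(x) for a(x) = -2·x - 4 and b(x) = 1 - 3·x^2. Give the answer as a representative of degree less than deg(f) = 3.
First multiply in Q[x] without reducing: a · b = 6·x^3 + 12·x^2 - 2·x - 4. Now divide by f(x) = x^3 + 2, eliminating the leading term at each step:
  leading term 6·x^3: subtract (6)·f(x) = 6·x^3 + 12, leaving 12·x^2 - 2·x - 16
The degree is now < 3, so this is the remainder. Hence a · b ≡ 12·x^2 - 2·x - 16 in Q[x]/(f).

Final answer: a · b ≡ 12·x^2 - 2·x - 16 (mod f(x))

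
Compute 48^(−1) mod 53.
48^(−1) ≡ 21 (mod 53)

Apply the extended Euclidean algorithm to (53, 48), tracking rows (r, s, t) with s·53 + t·48 = r. Each division r_prev = q·r_cur + r_new produces the new row as (previous row) − q·(current row):
  row A: (53, 1, 0)   [1·53 + 0·48 = 53]
  row B: (48, 0, 1)   [0·53 + 1·48 = 48]
  53 = 1·48 + 5   → row C = row A − 1·row B = (5, 1, −1)   [check: 1·53 − 1·48 = 5]
  48 = 9·5 + 3   → row D = row B − 9·row C = (3, −9, 10)   [check: −9·53 + 10·48 = 3]
  5 = 1·3 + 2   → row E = row C − 1·row D = (2, 10, −11)   [check: 10·53 − 11·48 = 2]
  3 = 1·2 + 1   → row F = row D − 1·row E = (1, −19, 21)   [check: −19·53 + 21·48 = 1]
  2 = 2·1 + 0   → remainder 0, stop. gcd = 1 (last nonzero row F).
The gcd is 1, so 48 is invertible mod 53. The last nonzero row gives −19·53 + 21·48 = 1, so t = 21. So 48^(−1) ≡ 21 (mod 53). Verify: 48 · 21 = 1008 ≡ 1 (mod 53). ✓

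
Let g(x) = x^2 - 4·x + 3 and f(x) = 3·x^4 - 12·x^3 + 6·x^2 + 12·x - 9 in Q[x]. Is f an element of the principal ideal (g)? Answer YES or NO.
In Q[x] the ideal (g) consists of all multiples of g, so f ∈ (g) iff g | f, i.e. iff the remainder of f on division by g is 0. Divide f by g (g is monic, so eliminate the leading term of the running remainder at each step):
  leading term 3·x^4: subtract (3·x^2)·g(x) = 3·x^4 - 12·x^3 + 9·x^2, leaving -3·x^2 + 12·x - 9
  leading term -3·x^2: subtract (-3)·g(x) = -3·x^2 + 12·x - 9, leaving 0
The remainder is 0, so f(x) = g(x) · h(x) with h(x) = 3·x^2 - 3. Hence g | f, i.e. f ∈ (g).

Final answer: YES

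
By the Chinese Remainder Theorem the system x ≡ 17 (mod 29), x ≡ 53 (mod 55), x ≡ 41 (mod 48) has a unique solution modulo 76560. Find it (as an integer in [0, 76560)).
x ≡ 713 (mod 76560); the representative in [0, 76560) is 713

The moduli 29, 55, 48 are pairwise coprime, so by the CRT there is a unique solution mod 29·55·48 = 76560.
Solve by successive substitution. Start with x ≡ 17 (mod 29).
  Combine with x ≡ 53 (mod 55): write x = 17 + 29·t and require 17 + 29·t ≡ 53 (mod 55), i.e. 29·t ≡ 53 − 17 ≡ 36 (mod 55). Since 29^(−1) ≡ 19 (mod 55), t ≡ 19·36 ≡ 24 (mod 55). So x ≡ 17 + 29·24 = 713 (mod 1595).
  Combine with x ≡ 41 (mod 48): write x = 713 + 1595·t and require 713 + 1595·t ≡ 41 (mod 48), i.e. 1595·t ≡ 41 − 713 ≡ 0 (mod 48). Since 1595^(−1) ≡ 35 (mod 48) (1595 ≡ 11 (mod 48)), t ≡ 35·0 ≡ 0 (mod 48). So x ≡ 713 + 1595·0 = 713 (mod 76560).
Unique solution in [0, 76560): x = 713.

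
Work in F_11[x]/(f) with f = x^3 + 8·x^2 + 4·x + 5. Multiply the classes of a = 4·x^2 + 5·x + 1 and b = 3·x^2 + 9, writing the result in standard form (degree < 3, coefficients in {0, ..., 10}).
a · b ≡ x^2 + x + 7 (mod f(x))

Multiply as integer polynomials: a · b = 12·x^4 + 15·x^3 + 39·x^2 + 45·x + 9. Reducing coefficients mod 11: a · b ≡ x^4 + 4·x^3 + 6·x^2 + x + 9. Now divide by f(x) = x^3 + 8·x^2 + 4·x + 5 in F_11[x], eliminating the leading term at each step:
  leading term x^4: subtract (x)·f(x) = x^4 + 8·x^3 + 4·x^2 + 5·x, leaving 7·x^3 + 2·x^2 + 7·x + 9 (coefficients mod 11)
  leading term 7·x^3: subtract (7)·f(x) = 7·x^3 + x^2 + 6·x + 2, leaving x^2 + x + 7 (coefficients mod 11)
The degree is now < 3, so this is the remainder. Hence a · b ≡ x^2 + x + 7 in F_11[x]/(f).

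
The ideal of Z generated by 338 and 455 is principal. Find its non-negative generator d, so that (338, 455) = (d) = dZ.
In the PID Z, (a, b) is generated by gcd(a, b). Compute gcd(455, 338) with the extended Euclidean algorithm, tracking rows (r, s, t) with s·455 + t·338 = r:
  row A: (455, 1, 0)   [1·455 + 0·338 = 455]
  row B: (338, 0, 1)   [0·455 + 1·338 = 338]
  455 = 1·338 + 117   → row C = row A − 1·row B = (117, 1, −1)   [check: 1·455 − 1·338 = 117]
  338 = 2·117 + 104   → row D = row B − 2·row C = (104, −2, 3)   [check: −2·455 + 3·338 = 104]
  117 = 1·104 + 13   → row E = row C − 1·row D = (13, 3, −4)   [check: 3·455 − 4·338 = 13]
  104 = 8·13 + 0   → remainder 0, stop. gcd = 13 (last nonzero row E).
So gcd(338, 455) = 13, with Bézout identity 3·455 − 4·338 = 13. Containment (⊇): the Bézout identity exhibits 13 as an element of (338, 455), giving (13) ⊆ (338, 455). Containment (⊆): since 13 | 338 and 13 | 455 (338 = 13·26, 455 = 13·35), every Z-linear combination of 338 and 455 is divisible by 13, so (338, 455) ⊆ (13). Therefore (338, 455) = (13), d = 13.

Final answer: (338, 455) = (13); d = 13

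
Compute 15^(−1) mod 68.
15^(−1) ≡ 59 (mod 68)

Apply the extended Euclidean algorithm to (68, 15), tracking rows (r, s, t) with s·68 + t·15 = r. Each division r_prev = q·r_cur + r_new produces the new row as (previous row) − q·(current row):
  row A: (68, 1, 0)   [1·68 + 0·15 = 68]
  row B: (15, 0, 1)   [0·68 + 1·15 = 15]
  68 = 4·15 + 8   → row C = row A − 4·row B = (8, 1, −4)   [check: 1·68 − 4·15 = 8]
  15 = 1·8 + 7   → row D = row B − 1·row C = (7, −1, 5)   [check: −1·68 + 5·15 = 7]
  8 = 1·7 + 1   → row E = row C − 1·row D = (1, 2, −9)   [check: 2·68 − 9·15 = 1]
  7 = 7·1 + 0   → remainder 0, stop. gcd = 1 (last nonzero row E).
The gcd is 1, so 15 is invertible mod 68. The last nonzero row gives 2·68 − 9·15 = 1, so t = −9. So 15^(−1) ≡ −9 ≡ 59 (mod 68). Verify: 15 · 59 = 885 ≡ 1 (mod 68). ✓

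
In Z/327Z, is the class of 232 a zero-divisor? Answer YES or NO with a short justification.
NO

gcd(232, 327) = 1, so 232 is a unit in Z/327Z (it has a multiplicative inverse). A unit cannot be a zero-divisor: if 232·b ≡ 0 then multiplying both sides by 232^(−1) gives b ≡ 0. So 232 is not a zero-divisor.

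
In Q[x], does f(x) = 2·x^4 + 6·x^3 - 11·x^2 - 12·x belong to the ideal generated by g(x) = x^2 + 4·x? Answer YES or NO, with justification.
In Q[x] the ideal (g) consists of all multiples of g, so f ∈ (g) iff g | f, i.e. iff the remainder of f on division by g is 0. Divide f by g (g is monic, so eliminate the leading term of the running remainder at each step):
  leading term 2·x^4: subtract (2·x^2)·g(x) = 2·x^4 + 8·x^3, leaving -2·x^3 - 11·x^2 - 12·x
  leading term -2·x^3: subtract (-2·x)·g(x) = -2·x^3 - 8·x^2, leaving -3·x^2 - 12·x
  leading term -3·x^2: subtract (-3)·g(x) = -3·x^2 - 12·x, leaving 0
The remainder is 0, so f(x) = g(x) · h(x) with h(x) = 2·x^2 - 2·x - 3. Hence g | f, i.e. f ∈ (g).

Final answer: YES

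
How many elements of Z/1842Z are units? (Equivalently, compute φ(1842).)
Z/1842Z has φ(1842) = 612 units

An element a ∈ Z/1842Z is a unit iff gcd(a, 1842) = 1, so the number of units is φ(1842). φ is multiplicative, with φ(p^e) = p^e − p^(e−1). Factorise 1842 = 2 · 3 · 307. Then
  φ(1842) = (2 − 1) · (3 − 1) · (307 − 1) = 1 · 2 · 306 = 612.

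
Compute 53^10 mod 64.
25

Use repeated squaring. Binary(10) = 1010. Walk through the bits of the exponent 10 left-to-right: at each bit after the leading one, square the running value, then multiply by 53 if the bit is 1 (always reducing mod 64):
  bit 1 = 1 (leading): start with 53.
  bit 2 = 0: square 53^2 = 2809 ≡ 57 (mod 64).
  bit 3 = 1: square 57^2 = 3249 ≡ 49; bit is 1, so multiply 49·53 = 2597 ≡ 37 (mod 64).
  bit 4 = 0: square 37^2 = 1369 ≡ 25 (mod 64).
Final value: 53^10 ≡ 25 (mod 64).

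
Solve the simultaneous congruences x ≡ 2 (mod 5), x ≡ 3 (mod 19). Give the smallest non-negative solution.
The moduli 5, 19 are pairwise coprime, so by the CRT there is a unique solution mod 5·19 = 95.
Solve by successive substitution. Start with x ≡ 2 (mod 5).
  Combine with x ≡ 3 (mod 19): write x = 2 + 5·t and require 2 + 5·t ≡ 3 (mod 19), i.e. 5·t ≡ 3 − 2 ≡ 1 (mod 19). Since 5^(−1) ≡ 4 (mod 19), t ≡ 4·1 ≡ 4 (mod 19). So x ≡ 2 + 5·4 = 22 (mod 95).
Unique solution in [0, 95): x = 22.

Final answer: x ≡ 22 (mod 95); the representative in [0, 95) is 22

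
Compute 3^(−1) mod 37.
3^(−1) ≡ 25 (mod 37)

Apply the extended Euclidean algorithm to (37, 3), tracking rows (r, s, t) with s·37 + t·3 = r. Each division r_prev = q·r_cur + r_new produces the new row as (previous row) − q·(current row):
  row A: (37, 1, 0)   [1·37 + 0·3 = 37]
  row B: (3, 0, 1)   [0·37 + 1·3 = 3]
  37 = 12·3 + 1   → row C = row A − 12·row B = (1, 1, −12)   [check: 1·37 − 12·3 = 1]
  3 = 3·1 + 0   → remainder 0, stop. gcd = 1 (last nonzero row C).
The gcd is 1, so 3 is invertible mod 37. The last nonzero row gives 1·37 − 12·3 = 1, so t = −12. So 3^(−1) ≡ −12 ≡ 25 (mod 37). Verify: 3 · 25 = 75 ≡ 1 (mod 37). ✓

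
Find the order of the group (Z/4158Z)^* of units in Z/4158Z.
|(Z/4158Z)^*| = 1080

(Z/4158Z)^* consists of the classes a with gcd(a, 4158) = 1, so its order is φ(4158). φ is multiplicative, with φ(p^e) = p^e − p^(e−1). Factorise 4158 = 2 · 3^3 · 7 · 11. Then
  φ(4158) = (2 − 1) · (3^3 − 3^2) · (7 − 1) · (11 − 1) = 1 · 18 · 6 · 10 = 1080.
Thus |(Z/4158Z)^*| = 1080.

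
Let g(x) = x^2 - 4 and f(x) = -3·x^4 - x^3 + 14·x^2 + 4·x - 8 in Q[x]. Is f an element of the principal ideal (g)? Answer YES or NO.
YES

In Q[x] the ideal (g) consists of all multiples of g, so f ∈ (g) iff g | f, i.e. iff the remainder of f on division by g is 0. Divide f by g (g is monic, so eliminate the leading term of the running remainder at each step):
  leading term -3·x^4: subtract (-3·x^2)·g(x) = -3·x^4 + 12·x^2, leaving -x^3 + 2·x^2 + 4·x - 8
  leading term -x^3: subtract (-x)·g(x) = -x^3 + 4·x, leaving 2·x^2 - 8
  leading term 2·x^2: subtract (2)·g(x) = 2·x^2 - 8, leaving 0
The remainder is 0, so f(x) = g(x) · h(x) with h(x) = -3·x^2 - x + 2. Hence g | f, i.e. f ∈ (g).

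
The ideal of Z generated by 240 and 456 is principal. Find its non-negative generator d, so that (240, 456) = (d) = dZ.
In the PID Z, (a, b) is generated by gcd(a, b). Compute gcd(456, 240) with the extended Euclidean algorithm, tracking rows (r, s, t) with s·456 + t·240 = r:
  row A: (456, 1, 0)   [1·456 + 0·240 = 456]
  row B: (240, 0, 1)   [0·456 + 1·240 = 240]
  456 = 1·240 + 216   → row C = row A − 1·row B = (216, 1, −1)   [check: 1·456 − 1·240 = 216]
  240 = 1·216 + 24   → row D = row B − 1·row C = (24, −1, 2)   [check: −1·456 + 2·240 = 24]
  216 = 9·24 + 0   → remainder 0, stop. gcd = 24 (last nonzero row D).
So gcd(240, 456) = 24, with Bézout identity −1·456 + 2·240 = 24. Containment (⊇): the Bézout identity exhibits 24 as an element of (240, 456), giving (24) ⊆ (240, 456). Containment (⊆): since 24 | 240 and 24 | 456 (240 = 24·10, 456 = 24·19), every Z-linear combination of 240 and 456 is divisible by 24, so (240, 456) ⊆ (24). Therefore (240, 456) = (24), d = 24.

Final answer: (240, 456) = (24); d = 24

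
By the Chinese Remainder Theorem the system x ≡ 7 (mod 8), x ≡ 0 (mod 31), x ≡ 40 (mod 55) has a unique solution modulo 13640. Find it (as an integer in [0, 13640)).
x ≡ 4495 (mod 13640); the representative in [0, 13640) is 4495

The moduli 8, 31, 55 are pairwise coprime, so by the CRT there is a unique solution mod 8·31·55 = 13640.
Solve by successive substitution. Start with x ≡ 7 (mod 8).
  Combine with x ≡ 0 (mod 31): write x = 7 + 8·t and require 7 + 8·t ≡ 0 (mod 31), i.e. 8·t ≡ 0 − 7 ≡ 24 (mod 31). Since 8^(−1) ≡ 4 (mod 31), t ≡ 4·24 ≡ 3 (mod 31). So x ≡ 7 + 8·3 = 31 (mod 248).
  Combine with x ≡ 40 (mod 55): write x = 31 + 248·t and require 31 + 248·t ≡ 40 (mod 55), i.e. 248·t ≡ 40 − 31 ≡ 9 (mod 55). Since 248^(−1) ≡ 2 (mod 55) (248 ≡ 28 (mod 55)), t ≡ 2·9 ≡ 18 (mod 55). So x ≡ 31 + 248·18 = 4495 (mod 13640).
Unique solution in [0, 13640): x = 4495.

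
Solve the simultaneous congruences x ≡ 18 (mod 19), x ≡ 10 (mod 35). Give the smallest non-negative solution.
x ≡ 360 (mod 665); the representative in [0, 665) is 360

The moduli 19, 35 are pairwise coprime, so by the CRT there is a unique solution mod 19·35 = 665.
Solve by successive substitution. Start with x ≡ 18 (mod 19).
  Combine with x ≡ 10 (mod 35): write x = 18 + 19·t and require 18 + 19·t ≡ 10 (mod 35), i.e. 19·t ≡ 10 − 18 ≡ 27 (mod 35). Since 19^(−1) ≡ 24 (mod 35), t ≡ 24·27 ≡ 18 (mod 35). So x ≡ 18 + 19·18 = 360 (mod 665).
Unique solution in [0, 665): x = 360.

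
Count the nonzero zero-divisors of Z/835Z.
In Z/835Z each nonzero element is either a unit (gcd with 835 is 1) or a zero-divisor (gcd > 1). The number of units is φ(835): factorise 835 = 5 · 167, so φ(835) = (5 − 1) · (167 − 1) = 4 · 166 = 664. The nonzero elements number 835 − 1 = 834. Hence the nonzero zero-divisors number 834 − 664 = 170.

Final answer: Z/835Z has 170 nonzero zero-divisors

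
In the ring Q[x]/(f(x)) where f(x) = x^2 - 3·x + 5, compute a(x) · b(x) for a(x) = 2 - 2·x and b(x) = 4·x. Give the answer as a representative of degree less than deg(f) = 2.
a · b ≡ 40 - 16·x (mod f(x))

First multiply in Q[x] without reducing: a · b = -8·x^2 + 8·x. Now divide by f(x) = x^2 - 3·x + 5, eliminating the leading term at each step:
  leading term -8·x^2: subtract (-8)·f(x) = -8·x^2 + 24·x - 40, leaving 40 - 16·x
The degree is now < 2, so this is the remainder. Hence a · b ≡ 40 - 16·x in Q[x]/(f).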